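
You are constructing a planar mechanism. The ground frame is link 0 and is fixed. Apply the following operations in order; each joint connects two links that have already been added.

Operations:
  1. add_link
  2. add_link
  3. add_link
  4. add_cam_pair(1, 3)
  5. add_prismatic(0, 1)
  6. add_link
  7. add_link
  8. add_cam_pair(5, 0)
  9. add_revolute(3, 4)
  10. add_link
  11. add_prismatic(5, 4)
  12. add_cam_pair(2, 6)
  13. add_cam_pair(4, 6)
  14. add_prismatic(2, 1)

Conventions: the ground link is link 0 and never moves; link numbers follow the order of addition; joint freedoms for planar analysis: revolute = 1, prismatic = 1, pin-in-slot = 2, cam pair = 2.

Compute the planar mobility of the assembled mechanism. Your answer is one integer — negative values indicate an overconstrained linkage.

L=1 J1=0 J2=0
add link → L=2 J1=0 J2=0
add link → L=3 J1=0 J2=0
add link → L=4 J1=0 J2=0
C@1,3 dof=2 J2 → L=4 J1=0 J2=1
P@0,1 dof=1 J1 → L=4 J1=1 J2=1
add link → L=5 J1=1 J2=1
add link → L=6 J1=1 J2=1
C@5,0 dof=2 J2 → L=6 J1=1 J2=2
R@3,4 dof=1 J1 → L=6 J1=2 J2=2
add link → L=7 J1=2 J2=2
P@5,4 dof=1 J1 → L=7 J1=3 J2=2
C@2,6 dof=2 J2 → L=7 J1=3 J2=3
C@4,6 dof=2 J2 → L=7 J1=3 J2=4
P@2,1 dof=1 J1 → L=7 J1=4 J2=4
M=3(L−1)−2J1−J2=3·6−2·4−4=6

M = 6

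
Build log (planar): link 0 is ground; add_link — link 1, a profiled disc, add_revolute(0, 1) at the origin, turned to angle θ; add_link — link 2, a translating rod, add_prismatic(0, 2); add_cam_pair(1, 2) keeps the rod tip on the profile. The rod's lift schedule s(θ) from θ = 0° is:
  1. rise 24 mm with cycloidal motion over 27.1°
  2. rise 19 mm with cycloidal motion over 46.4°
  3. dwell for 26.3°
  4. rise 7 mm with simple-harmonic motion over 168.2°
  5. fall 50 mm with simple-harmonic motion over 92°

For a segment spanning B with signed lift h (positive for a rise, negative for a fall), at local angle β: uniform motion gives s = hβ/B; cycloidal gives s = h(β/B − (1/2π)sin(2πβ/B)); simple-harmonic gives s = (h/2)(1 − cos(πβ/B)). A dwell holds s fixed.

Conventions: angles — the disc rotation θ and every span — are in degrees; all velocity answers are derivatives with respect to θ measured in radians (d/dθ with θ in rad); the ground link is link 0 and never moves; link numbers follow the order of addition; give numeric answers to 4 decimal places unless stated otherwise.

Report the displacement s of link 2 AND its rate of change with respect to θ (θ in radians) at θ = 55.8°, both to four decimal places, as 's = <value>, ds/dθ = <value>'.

seg 1 [0°–27.1°] cycloidal, h=24: full span → s += 24 → s = 24.0000
seg 2 [27.1°–73.5°] cycloidal, h=19: θ=55.8° here. β=28.7, B=46.4. 19·(0.6185 − sin(2π·0.6185)/(2π)) = 13.8018 → s = 37.8018
velocity in seg [27.1°–73.5°] (cycloidal), θ in radians: β = 28.7° = 0.5009 rad, B = 46.4° = 0.8098 rad; ds/dθ = (h/B)(1 − cos(2πβ/B)) = (19/0.8098)(1 − cos(2π·0.6185)) = 40.711590 mm/rad

s = 37.8018, ds/dθ = 40.7116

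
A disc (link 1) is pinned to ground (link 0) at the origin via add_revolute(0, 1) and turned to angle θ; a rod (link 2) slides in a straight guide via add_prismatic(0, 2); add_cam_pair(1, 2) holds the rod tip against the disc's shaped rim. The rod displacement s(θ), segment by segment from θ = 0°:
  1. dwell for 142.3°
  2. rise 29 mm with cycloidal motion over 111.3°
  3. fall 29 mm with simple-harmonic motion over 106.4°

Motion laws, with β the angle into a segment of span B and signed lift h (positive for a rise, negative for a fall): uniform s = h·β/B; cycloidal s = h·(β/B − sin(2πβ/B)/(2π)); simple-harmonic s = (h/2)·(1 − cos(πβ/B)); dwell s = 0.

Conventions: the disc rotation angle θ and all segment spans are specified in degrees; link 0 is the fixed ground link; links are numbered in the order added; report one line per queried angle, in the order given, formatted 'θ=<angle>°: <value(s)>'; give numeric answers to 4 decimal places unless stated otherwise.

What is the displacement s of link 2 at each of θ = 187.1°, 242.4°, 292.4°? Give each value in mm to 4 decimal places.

segment 1 (0° to 142.3°, dwell): s unchanged at 0.0000
θ = 187.1° falls in segment 2 (142.3° to 253.6°, cycloidal, h = 29): β = 187.1 − 142.3 = 44.8°, B = 111.3°; Δs = 29·(0.4025 − sin(2π·0.4025)/(2π)) = 9.0194; s = 0.0000 + 9.0194 = 9.0194
θ = 242.4° falls in segment 2 (142.3° to 253.6°, cycloidal, h = 29): β = 242.4 − 142.3 = 100.1°, B = 111.3°; Δs = 29·(0.8994 − sin(2π·0.8994)/(2π)) = 28.8094; s = 0.0000 + 28.8094 = 28.8094
segment 2 (142.3° to 253.6°, cycloidal, h = 29) is passed completely: s = 0.0000 + (29) = 29.0000
θ = 292.4° falls in segment 3 (253.6° to 360°, simple-harmonic, h = -29): β = 292.4 − 253.6 = 38.8°, B = 106.4°; Δs = -29/2·(1 − cos(π·0.3647)) = -8.5190; s = 29.0000 − 8.5190 = 20.4810

θ=187.1°: 9.0194
θ=242.4°: 28.8094
θ=292.4°: 20.4810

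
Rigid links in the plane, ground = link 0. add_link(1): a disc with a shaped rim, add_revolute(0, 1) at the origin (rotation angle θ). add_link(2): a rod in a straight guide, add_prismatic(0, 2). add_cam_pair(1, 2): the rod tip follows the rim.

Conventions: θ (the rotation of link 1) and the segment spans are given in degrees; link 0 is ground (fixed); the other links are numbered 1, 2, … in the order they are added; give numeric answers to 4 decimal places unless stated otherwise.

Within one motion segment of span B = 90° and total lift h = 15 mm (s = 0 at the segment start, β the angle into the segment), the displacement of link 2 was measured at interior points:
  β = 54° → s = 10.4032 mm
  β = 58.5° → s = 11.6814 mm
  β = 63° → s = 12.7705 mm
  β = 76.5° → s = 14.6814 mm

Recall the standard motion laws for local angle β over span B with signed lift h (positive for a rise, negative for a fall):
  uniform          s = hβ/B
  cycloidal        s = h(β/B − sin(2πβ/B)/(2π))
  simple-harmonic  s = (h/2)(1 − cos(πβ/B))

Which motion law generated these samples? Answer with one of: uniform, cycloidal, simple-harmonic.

candidates at β/B = r: uniform s = h·r (linear in β); cycloidal s = h·(r − sin(2πr)/(2π)); simple-harmonic s = (h/2)(1 − cos(πr))
β=54°: printed 10.4032 | uniform 9.0000, cycloidal 10.4032, simple-harmonic 9.8176
β=58.5°: printed 11.6814 | uniform 9.7500, cycloidal 11.6814, simple-harmonic 10.9049
β=63°: printed 12.7705 | uniform 10.5000, cycloidal 12.7705, simple-harmonic 11.9084
β=76.5°: printed 14.6814 | uniform 12.7500, cycloidal 14.6814, simple-harmonic 14.1825
only one law matches every sample → cycloidal

cycloidal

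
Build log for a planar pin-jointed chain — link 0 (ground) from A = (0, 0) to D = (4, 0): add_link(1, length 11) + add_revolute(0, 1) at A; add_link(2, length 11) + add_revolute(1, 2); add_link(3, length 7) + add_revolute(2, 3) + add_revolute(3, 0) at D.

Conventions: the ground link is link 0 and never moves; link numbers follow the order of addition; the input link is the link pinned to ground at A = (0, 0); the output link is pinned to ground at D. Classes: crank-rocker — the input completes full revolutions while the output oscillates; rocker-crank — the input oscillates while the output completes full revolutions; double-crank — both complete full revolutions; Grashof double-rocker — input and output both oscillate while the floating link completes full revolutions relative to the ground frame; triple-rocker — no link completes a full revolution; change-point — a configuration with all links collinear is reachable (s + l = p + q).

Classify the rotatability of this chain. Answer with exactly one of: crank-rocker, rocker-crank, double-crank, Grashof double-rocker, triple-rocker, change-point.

lengths: ground=4, input=11, coupler=11, output=7
sorted: s=4 (shortest), l=11 (longest), p+q=18
s + l = 15 vs p + q = 18
s + l < p + q (Grashof) with shortest = ground link → double-crank

double-crank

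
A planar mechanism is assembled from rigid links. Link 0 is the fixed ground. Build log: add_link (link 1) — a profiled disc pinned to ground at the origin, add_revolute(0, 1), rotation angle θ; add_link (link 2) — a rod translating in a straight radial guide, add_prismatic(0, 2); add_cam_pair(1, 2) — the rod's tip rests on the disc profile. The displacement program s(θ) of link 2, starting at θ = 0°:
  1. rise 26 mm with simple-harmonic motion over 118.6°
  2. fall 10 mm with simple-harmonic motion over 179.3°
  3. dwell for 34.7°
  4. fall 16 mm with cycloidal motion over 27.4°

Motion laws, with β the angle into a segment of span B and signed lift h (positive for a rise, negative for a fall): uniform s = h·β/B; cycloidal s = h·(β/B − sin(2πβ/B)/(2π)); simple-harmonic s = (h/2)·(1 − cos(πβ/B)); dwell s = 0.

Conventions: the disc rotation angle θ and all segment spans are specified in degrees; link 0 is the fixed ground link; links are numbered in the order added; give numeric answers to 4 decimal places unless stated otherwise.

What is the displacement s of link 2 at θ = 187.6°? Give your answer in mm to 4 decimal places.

seg 1 [0°–118.6°] simple-harmonic, h=26: full span → s += 26 → s = 26.0000
seg 2 [118.6°–297.9°] simple-harmonic, h=-10: θ=187.6° here. β=69, B=179.3. -10/2·(1 − cos(π·0.3848)) = -3.2301 → s = 22.7699

22.7699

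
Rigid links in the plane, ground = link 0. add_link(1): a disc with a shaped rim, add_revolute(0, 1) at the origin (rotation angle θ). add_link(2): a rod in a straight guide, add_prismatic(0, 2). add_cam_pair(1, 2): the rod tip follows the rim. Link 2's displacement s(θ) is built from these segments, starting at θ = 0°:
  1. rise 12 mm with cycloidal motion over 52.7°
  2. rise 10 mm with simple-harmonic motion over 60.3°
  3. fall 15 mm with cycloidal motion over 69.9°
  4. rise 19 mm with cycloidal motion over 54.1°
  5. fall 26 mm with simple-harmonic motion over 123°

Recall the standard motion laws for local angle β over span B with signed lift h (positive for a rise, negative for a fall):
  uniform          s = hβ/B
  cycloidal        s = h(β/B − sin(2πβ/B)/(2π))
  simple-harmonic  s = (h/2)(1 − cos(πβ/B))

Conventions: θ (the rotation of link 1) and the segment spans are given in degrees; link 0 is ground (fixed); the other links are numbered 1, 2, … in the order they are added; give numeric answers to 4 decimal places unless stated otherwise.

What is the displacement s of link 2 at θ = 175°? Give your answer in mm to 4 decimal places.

segment 1 (0° to 52.7°, cycloidal, h = 12) is passed completely: s = 0.0000 + (12) = 12.0000
segment 2 (52.7° to 113°, simple-harmonic, h = 10) is passed completely: s = 12.0000 + (10) = 22.0000
θ = 175° falls in segment 3 (113° to 182.9°, cycloidal, h = -15): β = 175 − 113 = 62°, B = 69.9°; Δs = -15·(0.8870 − sin(2π·0.8870)/(2π)) = -14.8611; s = 22.0000 − 14.8611 = 7.1389

7.1389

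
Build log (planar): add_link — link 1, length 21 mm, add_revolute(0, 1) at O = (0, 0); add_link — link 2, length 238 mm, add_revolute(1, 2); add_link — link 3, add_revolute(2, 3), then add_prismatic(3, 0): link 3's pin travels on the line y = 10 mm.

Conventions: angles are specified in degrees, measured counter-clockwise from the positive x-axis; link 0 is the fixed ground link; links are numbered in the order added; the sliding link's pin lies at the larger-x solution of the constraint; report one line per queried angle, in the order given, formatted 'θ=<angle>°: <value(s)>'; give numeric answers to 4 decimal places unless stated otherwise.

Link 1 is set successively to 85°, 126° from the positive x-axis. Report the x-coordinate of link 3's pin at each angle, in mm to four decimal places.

geometry: r = 21 mm, L = 238 mm, e = 10 mm
θ=85°: crank pin P = (r cos θ, r sin θ) = (1.830271, 20.920089)
θ=85°: h = r sin θ − e = 20.920089 − 10 = 10.920089
θ=85°: x = r cos θ + √(L² − h²) = 1.830271 + 237.749346 = 239.579617
θ=126°: crank pin P = (r cos θ, r sin θ) = (-12.343490, 16.989357)
θ=126°: h = r sin θ − e = 16.989357 − 10 = 6.989357
θ=126°: x = r cos θ + √(L² − h²) = -12.343490 + 237.897349 = 225.553859

θ=85°: 239.5796
θ=126°: 225.5539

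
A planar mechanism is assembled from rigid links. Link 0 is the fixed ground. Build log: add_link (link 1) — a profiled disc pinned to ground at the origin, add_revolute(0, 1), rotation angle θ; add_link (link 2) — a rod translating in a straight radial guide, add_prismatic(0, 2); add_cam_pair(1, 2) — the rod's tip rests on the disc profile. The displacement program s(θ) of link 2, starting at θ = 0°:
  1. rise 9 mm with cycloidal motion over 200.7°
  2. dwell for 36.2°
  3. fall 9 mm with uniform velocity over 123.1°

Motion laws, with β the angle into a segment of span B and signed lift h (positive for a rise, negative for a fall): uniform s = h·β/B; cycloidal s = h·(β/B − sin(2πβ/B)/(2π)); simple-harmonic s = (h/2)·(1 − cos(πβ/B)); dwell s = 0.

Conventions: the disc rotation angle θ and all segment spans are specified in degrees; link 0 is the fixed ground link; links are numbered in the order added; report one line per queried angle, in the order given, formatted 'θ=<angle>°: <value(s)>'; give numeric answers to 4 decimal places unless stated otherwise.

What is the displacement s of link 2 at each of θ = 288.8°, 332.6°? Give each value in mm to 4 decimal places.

seg 1 [0°–200.7°] cycloidal, h=9: full span → s += 9 → s = 9.0000
seg 2 [200.7°–236.9°] dwell: s stays 9.0000
seg 3 [236.9°–360°] uniform, h=-9: θ=288.8° here. β=51.9, B=123.1. -9·51.9/123.1 = -3.7945 → s = 5.2055
seg 3 [236.9°–360°] uniform, h=-9: θ=332.6° here. β=95.7, B=123.1. -9·95.7/123.1 = -6.9968 → s = 2.0032

θ=288.8°: 5.2055
θ=332.6°: 2.0032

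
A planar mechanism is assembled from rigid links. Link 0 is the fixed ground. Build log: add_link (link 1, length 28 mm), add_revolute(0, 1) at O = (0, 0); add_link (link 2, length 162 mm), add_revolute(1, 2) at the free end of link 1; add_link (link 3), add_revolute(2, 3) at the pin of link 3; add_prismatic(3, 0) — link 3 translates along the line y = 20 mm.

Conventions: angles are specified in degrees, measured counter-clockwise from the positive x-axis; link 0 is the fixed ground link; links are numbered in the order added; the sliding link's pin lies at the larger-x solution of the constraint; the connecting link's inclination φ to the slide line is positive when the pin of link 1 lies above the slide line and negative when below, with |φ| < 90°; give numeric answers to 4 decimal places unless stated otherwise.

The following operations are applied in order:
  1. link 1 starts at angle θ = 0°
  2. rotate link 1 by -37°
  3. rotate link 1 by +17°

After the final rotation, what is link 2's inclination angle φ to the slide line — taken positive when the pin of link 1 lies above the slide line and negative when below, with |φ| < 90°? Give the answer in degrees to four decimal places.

geometry: r = 28 mm, L = 162 mm, e = 20 mm; θ starts at 0°
rotate link 1 by -37°: θ ← 0° -37° = -37°
rotate link 1 by +17°: θ ← -37° +17° = -20°
h = r sin θ − e = -9.576564 − 20 = -29.576564
sin φ = h / L = -29.576564 / 162 = -0.18257138
φ = arcsin(-0.18257138) = -10.519572°

-10.5196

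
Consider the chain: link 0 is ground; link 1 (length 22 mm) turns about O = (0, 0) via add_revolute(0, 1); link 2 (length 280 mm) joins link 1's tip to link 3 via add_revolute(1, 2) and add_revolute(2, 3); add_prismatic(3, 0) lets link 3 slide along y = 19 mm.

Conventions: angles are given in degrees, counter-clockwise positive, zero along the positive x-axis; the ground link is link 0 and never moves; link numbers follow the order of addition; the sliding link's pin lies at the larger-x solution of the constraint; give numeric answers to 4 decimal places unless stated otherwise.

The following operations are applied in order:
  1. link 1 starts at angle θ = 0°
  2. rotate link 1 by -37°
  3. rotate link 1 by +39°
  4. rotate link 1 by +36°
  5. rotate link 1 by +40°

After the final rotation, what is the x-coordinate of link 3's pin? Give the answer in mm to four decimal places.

geometry: r = 22 mm, L = 280 mm, e = 19 mm; θ starts at 0°
rotate link 1 by -37°: θ ← 0° -37° = -37°
rotate link 1 by +39°: θ ← -37° +39° = 2°
rotate link 1 by +36°: θ ← 2° +36° = 38°
rotate link 1 by +40°: θ ← 38° +40° = 78°
crank pin P = (r cos θ, r sin θ) = (4.574057, 21.519247)
h = r sin θ − e = 21.519247 − 19 = 2.519247
x = r cos θ + √(L² − h²) = 4.574057 + 279.988667 = 284.562724

284.5627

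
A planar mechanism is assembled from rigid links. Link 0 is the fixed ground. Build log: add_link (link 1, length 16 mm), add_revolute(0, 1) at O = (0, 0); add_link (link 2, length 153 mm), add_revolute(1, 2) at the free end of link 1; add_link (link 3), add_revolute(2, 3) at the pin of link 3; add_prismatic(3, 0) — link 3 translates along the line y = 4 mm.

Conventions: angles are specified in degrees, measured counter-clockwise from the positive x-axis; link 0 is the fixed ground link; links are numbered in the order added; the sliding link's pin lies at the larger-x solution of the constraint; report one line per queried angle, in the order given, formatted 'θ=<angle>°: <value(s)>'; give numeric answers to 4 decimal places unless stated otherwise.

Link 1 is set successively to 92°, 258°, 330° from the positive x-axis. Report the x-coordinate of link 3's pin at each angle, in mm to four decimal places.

geometry: r = 16 mm, L = 153 mm, e = 4 mm
θ=92°: crank pin P = (r cos θ, r sin θ) = (-0.558392, 15.990253)
θ=92°: h = r sin θ − e = 15.990253 − 4 = 11.990253
θ=92°: x = r cos θ + √(L² − h²) = -0.558392 + 152.529452 = 151.971060
θ=258°: crank pin P = (r cos θ, r sin θ) = (-3.326587, -15.650362)
θ=258°: h = r sin θ − e = -15.650362 − 4 = -19.650362
θ=258°: x = r cos θ + √(L² − h²) = -3.326587 + 151.732868 = 148.406281
θ=330°: crank pin P = (r cos θ, r sin θ) = (13.856406, -8.000000)
θ=330°: h = r sin θ − e = -8.000000 − 4 = -12.000000
θ=330°: x = r cos θ + √(L² − h²) = 13.856406 + 152.528686 = 166.385092

θ=92°: 151.9711
θ=258°: 148.4063
θ=330°: 166.3851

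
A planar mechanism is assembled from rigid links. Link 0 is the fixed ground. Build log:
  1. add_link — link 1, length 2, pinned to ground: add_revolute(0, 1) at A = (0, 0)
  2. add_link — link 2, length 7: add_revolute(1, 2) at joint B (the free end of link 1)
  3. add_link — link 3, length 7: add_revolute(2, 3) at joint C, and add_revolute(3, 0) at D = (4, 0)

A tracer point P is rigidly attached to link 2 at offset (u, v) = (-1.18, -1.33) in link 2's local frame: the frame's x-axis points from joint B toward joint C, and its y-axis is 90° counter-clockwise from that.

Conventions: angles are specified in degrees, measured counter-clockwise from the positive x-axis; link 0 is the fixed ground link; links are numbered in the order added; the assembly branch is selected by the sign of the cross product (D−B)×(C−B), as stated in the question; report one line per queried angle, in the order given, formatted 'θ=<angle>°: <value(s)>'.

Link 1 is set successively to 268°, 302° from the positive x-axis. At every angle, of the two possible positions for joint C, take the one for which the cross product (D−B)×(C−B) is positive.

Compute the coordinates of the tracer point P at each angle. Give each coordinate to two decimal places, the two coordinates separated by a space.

A=(0,0), D=(4.00,0)
θ=268°: B = A + 2.00·(cos268°, sin268°) = (-0.0698, -1.9988)
θ=268°: |BD| = 4.5341
θ=268°: circle(B,7.00) ∩ circle(D,7.00): a=2.2671, h=6.6227
θ=268°:   candidates: C₊=(-0.9544,4.9451) cross=30.028; C₋=(4.8846,-6.9439) cross=-30.028
θ=268°:   branch + wants cross > 0 → take C=(-0.9544,4.9451) (cross=30.028)
θ=268°: ex = (C−B)/|BC| = (-0.1264,0.9920); ey = (-0.9920,-0.1264)
θ=268°: P = B + -1.18·ex + -1.33·ey = (1.3987,-3.0012)
θ=302°: B = A + 2.00·(cos302°, sin302°) = (1.0598, -1.6961)
θ=302°: |BD| = 3.3943
θ=302°: circle(B,7.00) ∩ circle(D,7.00): a=1.6972, h=6.7911
θ=302°:   candidates: C₊=(-0.8635,5.0345) cross=23.051; C₋=(5.9234,-6.7306) cross=-23.051
θ=302°:   branch + wants cross > 0 → take C=(-0.8635,5.0345) (cross=23.051)
θ=302°: ex = (C−B)/|BC| = (-0.2748,0.9615); ey = (-0.9615,-0.2748)
θ=302°: P = B + -1.18·ex + -1.33·ey = (2.6629,-2.4652)

θ=268°: 1.40 -3.00
θ=302°: 2.66 -2.47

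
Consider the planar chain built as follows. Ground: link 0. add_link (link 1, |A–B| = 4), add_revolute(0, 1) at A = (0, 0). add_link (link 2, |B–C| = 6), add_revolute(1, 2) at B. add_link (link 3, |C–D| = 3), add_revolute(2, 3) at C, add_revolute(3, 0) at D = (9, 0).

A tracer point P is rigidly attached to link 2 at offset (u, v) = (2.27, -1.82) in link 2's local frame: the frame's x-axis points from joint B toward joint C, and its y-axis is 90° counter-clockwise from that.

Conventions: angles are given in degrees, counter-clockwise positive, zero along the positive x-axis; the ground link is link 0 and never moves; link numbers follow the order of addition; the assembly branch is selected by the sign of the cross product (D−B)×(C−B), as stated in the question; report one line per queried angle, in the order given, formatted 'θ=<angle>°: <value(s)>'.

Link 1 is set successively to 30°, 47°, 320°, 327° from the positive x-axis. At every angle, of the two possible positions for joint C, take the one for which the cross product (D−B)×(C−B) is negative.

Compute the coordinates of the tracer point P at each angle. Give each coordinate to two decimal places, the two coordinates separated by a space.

A=(0,0), D=(9.00,0)
θ=30°: B = A + 4.00·(cos30°, sin30°) = (3.4641, 2.0000)
θ=30°: |BD| = 5.8861
θ=30°: circle(B,6.00) ∩ circle(D,3.00): a=5.2366, h=2.9288
θ=30°:   candidates: C₊=(9.3843,2.9753) cross=17.239; C₋=(7.3940,-2.5339) cross=-17.239
θ=30°:   branch - wants cross < 0 → take C=(7.3940,-2.5339) (cross=-17.239)
θ=30°: ex = (C−B)/|BC| = (0.6550,-0.7556); ey = (0.7556,0.6550)
θ=30°: P = B + 2.27·ex + -1.82·ey = (3.5756,-0.9074)
θ=47°: B = A + 4.00·(cos47°, sin47°) = (2.7280, 2.9254)
θ=47°: |BD| = 6.9207
θ=47°: circle(B,6.00) ∩ circle(D,3.00): a=5.4110, h=2.5925
θ=47°:   candidates: C₊=(8.7277,2.9876) cross=17.942; C₋=(6.5360,-1.7113) cross=-17.942
θ=47°:   branch - wants cross < 0 → take C=(6.5360,-1.7113) (cross=-17.942)
θ=47°: ex = (C−B)/|BC| = (0.6347,-0.7728); ey = (0.7728,0.6347)
θ=47°: P = B + 2.27·ex + -1.82·ey = (2.7622,0.0161)
θ=320°: B = A + 4.00·(cos320°, sin320°) = (3.0642, -2.5712)
θ=320°: |BD| = 6.4688
θ=320°: circle(B,6.00) ∩ circle(D,3.00): a=5.3213, h=2.7719
θ=320°:   candidates: C₊=(6.8454,2.0875) cross=17.931; C₋=(9.0489,-2.9996) cross=-17.931
θ=320°:   branch - wants cross < 0 → take C=(9.0489,-2.9996) (cross=-17.931)
θ=320°: ex = (C−B)/|BC| = (0.9974,-0.0714); ey = (0.0714,0.9974)
θ=320°: P = B + 2.27·ex + -1.82·ey = (5.1984,-4.5486)
θ=327°: B = A + 4.00·(cos327°, sin327°) = (3.3547, -2.1786)
θ=327°: |BD| = 6.0511
θ=327°: circle(B,6.00) ∩ circle(D,3.00): a=5.2565, h=2.8929
θ=327°:   candidates: C₊=(7.2172,2.4128) cross=17.505; C₋=(9.3002,-2.9849) cross=-17.505
θ=327°:   branch - wants cross < 0 → take C=(9.3002,-2.9849) (cross=-17.505)
θ=327°: ex = (C−B)/|BC| = (0.9909,-0.1344); ey = (0.1344,0.9909)
θ=327°: P = B + 2.27·ex + -1.82·ey = (5.3595,-4.2871)

θ=30°: 3.58 -0.91
θ=47°: 2.76 0.02
θ=320°: 5.20 -4.55
θ=327°: 5.36 -4.29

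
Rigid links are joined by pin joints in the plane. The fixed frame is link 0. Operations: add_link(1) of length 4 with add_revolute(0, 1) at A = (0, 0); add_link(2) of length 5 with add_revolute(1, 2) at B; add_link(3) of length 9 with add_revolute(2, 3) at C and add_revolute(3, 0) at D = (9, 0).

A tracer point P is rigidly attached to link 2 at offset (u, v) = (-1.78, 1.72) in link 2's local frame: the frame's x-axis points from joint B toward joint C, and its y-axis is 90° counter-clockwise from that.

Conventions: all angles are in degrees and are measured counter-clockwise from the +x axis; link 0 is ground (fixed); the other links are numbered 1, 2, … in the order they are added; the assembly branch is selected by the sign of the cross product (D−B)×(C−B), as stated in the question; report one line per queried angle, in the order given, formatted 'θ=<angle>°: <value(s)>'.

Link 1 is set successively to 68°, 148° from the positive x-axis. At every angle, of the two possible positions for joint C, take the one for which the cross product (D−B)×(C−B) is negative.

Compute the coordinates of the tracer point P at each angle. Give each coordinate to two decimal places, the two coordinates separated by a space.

A=(0,0), D=(9.00,0)
θ=68°: B = A + 4.00·(cos68°, sin68°) = (1.4984, 3.7087)
θ=68°: |BD| = 8.3683
θ=68°: circle(B,5.00) ∩ circle(D,9.00): a=0.8382, h=4.9292
θ=68°:   candidates: C₊=(4.4344,7.7560) cross=41.249; C₋=(0.0652,-1.0815) cross=-41.249
θ=68°:   branch - wants cross < 0 → take C=(0.0652,-1.0815) (cross=-41.249)
θ=68°: ex = (C−B)/|BC| = (-0.2866,-0.9580); ey = (0.9580,-0.2866)
θ=68°: P = B + -1.78·ex + 1.72·ey = (3.6565,4.9210)
θ=148°: B = A + 4.00·(cos148°, sin148°) = (-3.3922, 2.1197)
θ=148°: |BD| = 12.5722
θ=148°: circle(B,5.00) ∩ circle(D,9.00): a=4.0589, h=2.9198
θ=148°:   candidates: C₊=(1.1009,4.3133) cross=36.708; C₋=(0.1164,-1.4426) cross=-36.708
θ=148°:   branch - wants cross < 0 → take C=(0.1164,-1.4426) (cross=-36.708)
θ=148°: ex = (C−B)/|BC| = (0.7017,-0.7125); ey = (0.7125,0.7017)
θ=148°: P = B + -1.78·ex + 1.72·ey = (-3.4158,4.5948)

θ=68°: 3.66 4.92
θ=148°: -3.42 4.59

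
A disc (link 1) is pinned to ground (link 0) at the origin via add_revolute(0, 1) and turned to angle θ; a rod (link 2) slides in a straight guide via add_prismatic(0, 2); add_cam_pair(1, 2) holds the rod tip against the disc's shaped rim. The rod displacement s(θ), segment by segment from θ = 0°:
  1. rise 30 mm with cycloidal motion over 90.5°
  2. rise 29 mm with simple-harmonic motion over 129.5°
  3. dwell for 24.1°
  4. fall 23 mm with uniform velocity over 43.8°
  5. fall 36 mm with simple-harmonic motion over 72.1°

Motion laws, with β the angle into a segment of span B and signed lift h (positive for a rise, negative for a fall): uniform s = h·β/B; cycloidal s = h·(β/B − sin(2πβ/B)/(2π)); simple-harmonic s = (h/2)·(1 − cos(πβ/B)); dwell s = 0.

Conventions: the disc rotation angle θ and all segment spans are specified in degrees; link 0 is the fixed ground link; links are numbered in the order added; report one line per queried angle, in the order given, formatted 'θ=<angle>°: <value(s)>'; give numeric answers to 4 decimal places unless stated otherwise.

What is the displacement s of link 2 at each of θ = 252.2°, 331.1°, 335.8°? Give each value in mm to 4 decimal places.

segment 1 (0° to 90.5°, cycloidal, h = 30) is passed completely: s = 0.0000 + (30) = 30.0000
segment 2 (90.5° to 220°, simple-harmonic, h = 29) is passed completely: s = 30.0000 + (29) = 59.0000
segment 3 (220° to 244.1°, dwell): s unchanged at 59.0000
θ = 252.2° falls in segment 4 (244.1° to 287.9°, uniform, h = -23): β = 252.2 − 244.1 = 8.1°, B = 43.8°; Δs = -23·8.1/43.8 = -4.2534; s = 59.0000 − 4.2534 = 54.7466
segment 4 (244.1° to 287.9°, uniform, h = -23) is passed completely: s = 59.0000 + (-23) = 36.0000
θ = 331.1° falls in segment 5 (287.9° to 360°, simple-harmonic, h = -36): β = 331.1 − 287.9 = 43.2°, B = 72.1°; Δs = -36/2·(1 − cos(π·0.5992)) = -23.5175; s = 36.0000 − 23.5175 = 12.4825
θ = 335.8° falls in segment 5 (287.9° to 360°, simple-harmonic, h = -36): β = 335.8 − 287.9 = 47.9°, B = 72.1°; Δs = -36/2·(1 − cos(π·0.6644)) = -26.8866; s = 36.0000 − 26.8866 = 9.1134

θ=252.2°: 54.7466
θ=331.1°: 12.4825
θ=335.8°: 9.1134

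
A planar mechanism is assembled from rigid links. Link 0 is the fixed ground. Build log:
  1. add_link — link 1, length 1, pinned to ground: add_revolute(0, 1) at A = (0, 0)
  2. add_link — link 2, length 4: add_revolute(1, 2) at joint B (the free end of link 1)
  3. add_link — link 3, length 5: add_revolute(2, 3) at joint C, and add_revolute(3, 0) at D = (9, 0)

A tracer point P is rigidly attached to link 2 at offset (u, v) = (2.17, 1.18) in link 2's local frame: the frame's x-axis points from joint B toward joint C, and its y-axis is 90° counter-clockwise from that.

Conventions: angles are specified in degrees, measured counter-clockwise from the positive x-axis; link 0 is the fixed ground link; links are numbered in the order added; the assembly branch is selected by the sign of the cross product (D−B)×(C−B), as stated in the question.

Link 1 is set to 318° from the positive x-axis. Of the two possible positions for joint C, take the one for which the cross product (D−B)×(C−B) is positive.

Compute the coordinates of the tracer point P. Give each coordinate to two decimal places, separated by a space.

A=(0,0), D=(9.00,0)
B = A + 1.00·(cos318°, sin318°) = (0.7431, -0.6691)
|BD| = 8.2839
circle(B,4.00) ∩ circle(D,5.00): a=3.5987, h=1.7462
  candidates: C₊=(4.1891,1.3620) cross=14.465; C₋=(4.4712,-2.1189) cross=-14.465
  branch + wants cross > 0 → take C=(4.1891,1.3620) (cross=14.465)
ex = (C−B)/|BC| = (0.8615,0.5078); ey = (-0.5078,0.8615)
P = B + 2.17·ex + 1.18·ey = (2.0134,1.4493)

2.01 1.45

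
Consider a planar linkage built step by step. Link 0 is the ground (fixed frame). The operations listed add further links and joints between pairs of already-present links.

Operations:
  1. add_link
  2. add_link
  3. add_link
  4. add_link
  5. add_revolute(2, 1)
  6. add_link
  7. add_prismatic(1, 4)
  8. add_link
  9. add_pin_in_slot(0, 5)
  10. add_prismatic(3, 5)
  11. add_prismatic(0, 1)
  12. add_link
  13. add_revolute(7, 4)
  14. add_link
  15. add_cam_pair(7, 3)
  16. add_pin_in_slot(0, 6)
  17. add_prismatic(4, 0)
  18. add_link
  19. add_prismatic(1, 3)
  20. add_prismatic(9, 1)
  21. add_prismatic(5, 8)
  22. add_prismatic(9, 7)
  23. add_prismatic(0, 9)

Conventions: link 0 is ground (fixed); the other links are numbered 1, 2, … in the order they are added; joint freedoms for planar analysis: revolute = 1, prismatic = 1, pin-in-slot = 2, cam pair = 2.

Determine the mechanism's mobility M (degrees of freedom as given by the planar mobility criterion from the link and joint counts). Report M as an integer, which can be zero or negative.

L=1 J1=0 J2=0
add link → L=2 J1=0 J2=0
add link → L=3 J1=0 J2=0
add link → L=4 J1=0 J2=0
add link → L=5 J1=0 J2=0
R@2,1 dof=1 J1 → L=5 J1=1 J2=0
add link → L=6 J1=1 J2=0
P@1,4 dof=1 J1 → L=6 J1=2 J2=0
add link → L=7 J1=2 J2=0
PS@0,5 dof=2 J2 → L=7 J1=2 J2=1
P@3,5 dof=1 J1 → L=7 J1=3 J2=1
P@0,1 dof=1 J1 → L=7 J1=4 J2=1
add link → L=8 J1=4 J2=1
R@7,4 dof=1 J1 → L=8 J1=5 J2=1
add link → L=9 J1=5 J2=1
C@7,3 dof=2 J2 → L=9 J1=5 J2=2
PS@0,6 dof=2 J2 → L=9 J1=5 J2=3
P@4,0 dof=1 J1 → L=9 J1=6 J2=3
add link → L=10 J1=6 J2=3
P@1,3 dof=1 J1 → L=10 J1=7 J2=3
P@9,1 dof=1 J1 → L=10 J1=8 J2=3
P@5,8 dof=1 J1 → L=10 J1=9 J2=3
P@9,7 dof=1 J1 → L=10 J1=10 J2=3
P@0,9 dof=1 J1 → L=10 J1=11 J2=3
M=3(L−1)−2J1−J2=3·9−2·11−3=2

M = 2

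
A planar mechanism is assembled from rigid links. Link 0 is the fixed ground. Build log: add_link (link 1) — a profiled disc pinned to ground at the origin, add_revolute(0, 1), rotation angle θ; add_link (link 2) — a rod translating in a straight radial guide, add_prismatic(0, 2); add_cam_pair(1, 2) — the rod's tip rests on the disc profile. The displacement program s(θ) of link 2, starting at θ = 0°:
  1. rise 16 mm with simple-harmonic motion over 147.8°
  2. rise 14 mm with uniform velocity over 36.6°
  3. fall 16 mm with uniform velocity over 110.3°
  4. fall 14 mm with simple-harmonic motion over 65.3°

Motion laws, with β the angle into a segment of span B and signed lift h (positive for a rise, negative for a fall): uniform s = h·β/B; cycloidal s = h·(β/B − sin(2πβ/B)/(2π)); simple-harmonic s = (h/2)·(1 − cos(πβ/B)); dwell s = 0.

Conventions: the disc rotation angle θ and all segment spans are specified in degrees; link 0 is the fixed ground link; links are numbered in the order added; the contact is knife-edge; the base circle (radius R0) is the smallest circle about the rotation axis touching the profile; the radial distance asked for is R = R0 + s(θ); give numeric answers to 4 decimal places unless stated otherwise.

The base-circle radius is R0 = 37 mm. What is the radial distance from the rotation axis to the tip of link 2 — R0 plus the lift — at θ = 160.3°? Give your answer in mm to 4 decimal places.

seg 1 [0°–147.8°] simple-harmonic, h=16: full span → s += 16 → s = 16.0000
seg 2 [147.8°–184.4°] uniform, h=14: θ=160.3° here. β=12.5, B=36.6. 14·12.5/36.6 = 4.7814 → s = 20.7814
R = R0 + s = 37 + 20.7814 = 57.7814

57.7814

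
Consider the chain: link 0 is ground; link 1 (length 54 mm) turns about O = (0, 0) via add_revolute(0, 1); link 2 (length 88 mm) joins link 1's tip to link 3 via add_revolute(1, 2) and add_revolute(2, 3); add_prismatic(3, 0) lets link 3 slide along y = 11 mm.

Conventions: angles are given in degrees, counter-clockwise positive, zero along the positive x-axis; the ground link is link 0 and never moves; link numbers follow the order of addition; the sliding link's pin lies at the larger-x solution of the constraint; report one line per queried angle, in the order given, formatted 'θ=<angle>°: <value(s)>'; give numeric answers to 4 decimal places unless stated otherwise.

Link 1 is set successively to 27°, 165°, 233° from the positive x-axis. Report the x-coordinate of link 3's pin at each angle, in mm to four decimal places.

geometry: r = 54 mm, L = 88 mm, e = 11 mm
θ=27°: crank pin P = (r cos θ, r sin θ) = (48.114352, 24.515487)
θ=27°: h = r sin θ − e = 24.515487 − 11 = 13.515487
θ=27°: x = r cos θ + √(L² − h²) = 48.114352 + 86.955918 = 135.070270
θ=165°: crank pin P = (r cos θ, r sin θ) = (-52.159995, 13.976228)
θ=165°: h = r sin θ − e = 13.976228 − 11 = 2.976228
θ=165°: x = r cos θ + √(L² − h²) = -52.159995 + 87.949656 = 35.789662
θ=233°: crank pin P = (r cos θ, r sin θ) = (-32.498011, -43.126318)
θ=233°: h = r sin θ − e = -43.126318 − 11 = -54.126318
θ=233°: x = r cos θ + √(L² − h²) = -32.498011 + 69.385458 = 36.887447

θ=27°: 135.0703
θ=165°: 35.7897
θ=233°: 36.8874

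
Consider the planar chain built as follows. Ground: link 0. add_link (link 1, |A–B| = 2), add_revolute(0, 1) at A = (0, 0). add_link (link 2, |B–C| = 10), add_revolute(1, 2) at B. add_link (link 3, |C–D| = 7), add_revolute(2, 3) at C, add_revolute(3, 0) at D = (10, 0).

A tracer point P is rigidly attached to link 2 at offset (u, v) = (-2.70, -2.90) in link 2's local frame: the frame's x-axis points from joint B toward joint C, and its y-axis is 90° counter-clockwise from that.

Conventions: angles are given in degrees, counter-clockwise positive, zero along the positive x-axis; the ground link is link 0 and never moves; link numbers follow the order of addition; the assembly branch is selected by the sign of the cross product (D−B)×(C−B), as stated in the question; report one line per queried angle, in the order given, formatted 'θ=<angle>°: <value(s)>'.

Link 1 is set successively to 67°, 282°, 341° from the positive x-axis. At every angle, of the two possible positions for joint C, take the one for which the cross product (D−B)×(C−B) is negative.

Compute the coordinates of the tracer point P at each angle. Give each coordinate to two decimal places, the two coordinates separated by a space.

A=(0,0), D=(10.00,0)
θ=67°: B = A + 2.00·(cos67°, sin67°) = (0.7815, 1.8410)
θ=67°: |BD| = 9.4006
θ=67°: circle(B,10.00) ∩ circle(D,7.00): a=7.4129, h=6.7119
θ=67°:   candidates: C₊=(9.3653,6.9712) cross=63.095; C₋=(6.7364,-6.1926) cross=-63.095
θ=67°:   branch - wants cross < 0 → take C=(6.7364,-6.1926) (cross=-63.095)
θ=67°: ex = (C−B)/|BC| = (0.5955,-0.8034); ey = (0.8034,0.5955)
θ=67°: P = B + -2.70·ex + -2.90·ey = (-3.1561,2.2832)
θ=282°: B = A + 2.00·(cos282°, sin282°) = (0.4158, -1.9563)
θ=282°: |BD| = 9.7818
θ=282°: circle(B,10.00) ∩ circle(D,7.00): a=7.4978, h=6.6169
θ=282°:   candidates: C₊=(6.4388,6.0264) cross=64.725; C₋=(9.0855,-6.9400) cross=-64.725
θ=282°:   branch - wants cross < 0 → take C=(9.0855,-6.9400) (cross=-64.725)
θ=282°: ex = (C−B)/|BC| = (0.8670,-0.4984); ey = (0.4984,0.8670)
θ=282°: P = B + -2.70·ex + -2.90·ey = (-3.3703,-3.1249)
θ=341°: B = A + 2.00·(cos341°, sin341°) = (1.8910, -0.6511)
θ=341°: |BD| = 8.1351
θ=341°: circle(B,10.00) ∩ circle(D,7.00): a=7.2021, h=6.9375
θ=341°:   candidates: C₊=(8.5148,6.8406) cross=56.437; C₋=(9.6253,-6.9900) cross=-56.437
θ=341°:   branch - wants cross < 0 → take C=(9.6253,-6.9900) (cross=-56.437)
θ=341°: ex = (C−B)/|BC| = (0.7734,-0.6339); ey = (0.6339,0.7734)
θ=341°: P = B + -2.70·ex + -2.90·ey = (-2.0355,-1.1826)

θ=67°: -3.16 2.28
θ=282°: -3.37 -3.12
θ=341°: -2.04 -1.18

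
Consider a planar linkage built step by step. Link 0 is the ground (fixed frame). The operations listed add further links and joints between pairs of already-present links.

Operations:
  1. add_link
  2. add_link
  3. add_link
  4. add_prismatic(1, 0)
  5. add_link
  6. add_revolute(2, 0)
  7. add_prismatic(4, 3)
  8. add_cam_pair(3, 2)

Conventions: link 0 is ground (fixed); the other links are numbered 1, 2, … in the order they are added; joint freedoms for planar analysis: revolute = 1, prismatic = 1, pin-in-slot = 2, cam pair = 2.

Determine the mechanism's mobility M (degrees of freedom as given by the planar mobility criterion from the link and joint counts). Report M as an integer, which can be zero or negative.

(L,J1,J2)=(1,0,0); link0 fixed
link1: (2,0,0)
link2: (3,0,0)
link3: (4,0,0)
P 1-0 [J1]: (4,1,0)
link4: (5,1,0)
R 2-0 [J1]: (5,2,0)
P 4-3 [J1]: (5,3,0)
C 3-2 [J2]: (5,3,1)
Grübler: 3·4 − 2·3 − 1 = 5

M = 5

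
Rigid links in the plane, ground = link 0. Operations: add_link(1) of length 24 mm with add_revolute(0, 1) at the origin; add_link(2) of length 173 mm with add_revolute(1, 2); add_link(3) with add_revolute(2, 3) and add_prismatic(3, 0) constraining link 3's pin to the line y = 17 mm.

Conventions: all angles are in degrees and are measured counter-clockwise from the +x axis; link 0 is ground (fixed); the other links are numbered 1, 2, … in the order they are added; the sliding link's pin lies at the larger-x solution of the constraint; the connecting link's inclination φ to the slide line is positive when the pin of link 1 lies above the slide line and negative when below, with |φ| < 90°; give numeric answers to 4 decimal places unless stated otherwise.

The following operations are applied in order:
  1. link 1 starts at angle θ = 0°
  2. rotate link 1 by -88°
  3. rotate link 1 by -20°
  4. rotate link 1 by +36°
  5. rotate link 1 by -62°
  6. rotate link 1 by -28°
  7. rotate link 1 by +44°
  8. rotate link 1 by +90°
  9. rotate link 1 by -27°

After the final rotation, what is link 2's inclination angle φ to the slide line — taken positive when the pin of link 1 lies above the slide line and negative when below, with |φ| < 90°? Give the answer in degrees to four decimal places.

geometry: r = 24 mm, L = 173 mm, e = 17 mm; θ starts at 0°
rotate link 1 by -88°: θ ← 0° -88° = -88°
rotate link 1 by -20°: θ ← -88° -20° = -108°
rotate link 1 by +36°: θ ← -108° +36° = -72°
rotate link 1 by -62°: θ ← -72° -62° = -134°
rotate link 1 by -28°: θ ← -134° -28° = -162°
rotate link 1 by +44°: θ ← -162° +44° = -118°
rotate link 1 by +90°: θ ← -118° +90° = -28°
rotate link 1 by -27°: θ ← -28° -27° = -55°
h = r sin θ − e = -19.659649 − 17 = -36.659649
sin φ = h / L = -36.659649 / 173 = -0.21190549
φ = arcsin(-0.21190549) = -12.234042°

-12.2340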